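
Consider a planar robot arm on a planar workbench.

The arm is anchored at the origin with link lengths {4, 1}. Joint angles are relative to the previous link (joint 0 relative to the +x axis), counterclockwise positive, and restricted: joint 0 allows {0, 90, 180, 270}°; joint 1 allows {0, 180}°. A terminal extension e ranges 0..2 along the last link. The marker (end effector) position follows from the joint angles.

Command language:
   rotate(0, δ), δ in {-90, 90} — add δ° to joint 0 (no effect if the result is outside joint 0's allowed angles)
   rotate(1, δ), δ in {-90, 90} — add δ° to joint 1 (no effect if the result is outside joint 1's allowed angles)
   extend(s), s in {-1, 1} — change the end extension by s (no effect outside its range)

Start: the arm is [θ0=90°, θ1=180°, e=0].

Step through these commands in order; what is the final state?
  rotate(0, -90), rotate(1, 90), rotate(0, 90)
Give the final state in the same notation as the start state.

[θ0=90°, θ1=180°, e=0]

start: [θ0=90°, θ1=180°, e=0]
step 1 (rotate(0, -90)): [θ0=0°, θ1=180°, e=0]
step 2 (rotate(1, 90)): [θ0=0°, θ1=180°, e=0]
step 3 (rotate(0, 90)): [θ0=90°, θ1=180°, e=0]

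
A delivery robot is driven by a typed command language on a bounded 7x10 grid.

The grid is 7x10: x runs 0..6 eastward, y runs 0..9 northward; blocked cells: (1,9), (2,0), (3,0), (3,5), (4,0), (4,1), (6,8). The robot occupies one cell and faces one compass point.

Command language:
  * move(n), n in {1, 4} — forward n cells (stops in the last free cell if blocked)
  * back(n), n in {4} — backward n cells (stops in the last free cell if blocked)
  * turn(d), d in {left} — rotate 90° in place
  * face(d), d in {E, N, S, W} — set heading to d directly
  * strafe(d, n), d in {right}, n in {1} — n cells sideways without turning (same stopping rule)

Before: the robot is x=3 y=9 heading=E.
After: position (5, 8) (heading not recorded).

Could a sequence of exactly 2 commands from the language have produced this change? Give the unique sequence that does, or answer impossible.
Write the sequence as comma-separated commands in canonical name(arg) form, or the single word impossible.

strafe(right, 1), move(4)

key: move(4) is stopped early by the blocked cell at (6,8)
from: x=3 y=9 heading=E
step 1 (strafe(right, 1)): x=3 y=8 heading=E
step 2 (move(4)): x=5 y=8 heading=E
no other 2-command option fits: unique.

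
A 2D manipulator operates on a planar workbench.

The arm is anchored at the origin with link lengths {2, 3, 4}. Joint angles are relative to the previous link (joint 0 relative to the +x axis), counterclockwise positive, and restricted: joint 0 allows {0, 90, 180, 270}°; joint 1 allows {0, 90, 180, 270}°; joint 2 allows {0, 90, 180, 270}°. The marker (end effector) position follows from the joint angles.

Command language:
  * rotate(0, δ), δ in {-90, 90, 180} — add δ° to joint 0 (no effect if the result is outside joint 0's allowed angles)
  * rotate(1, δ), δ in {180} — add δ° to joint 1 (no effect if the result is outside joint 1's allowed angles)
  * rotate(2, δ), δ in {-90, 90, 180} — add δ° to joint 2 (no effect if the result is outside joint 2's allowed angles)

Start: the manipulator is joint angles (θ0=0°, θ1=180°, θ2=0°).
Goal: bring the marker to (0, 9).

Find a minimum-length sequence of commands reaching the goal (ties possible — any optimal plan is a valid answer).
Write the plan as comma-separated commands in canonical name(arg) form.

t0: joint angles (θ0=0°, θ1=180°, θ2=0°)
t=1 rotate(0, 90) ⇒ joint angles (θ0=90°, θ1=180°, θ2=0°)
t=2 rotate(1, 180) ⇒ joint angles (θ0=90°, θ1=0°, θ2=0°)
shorter routes all fall short; 2 is best.

rotate(0, 90), rotate(1, 180)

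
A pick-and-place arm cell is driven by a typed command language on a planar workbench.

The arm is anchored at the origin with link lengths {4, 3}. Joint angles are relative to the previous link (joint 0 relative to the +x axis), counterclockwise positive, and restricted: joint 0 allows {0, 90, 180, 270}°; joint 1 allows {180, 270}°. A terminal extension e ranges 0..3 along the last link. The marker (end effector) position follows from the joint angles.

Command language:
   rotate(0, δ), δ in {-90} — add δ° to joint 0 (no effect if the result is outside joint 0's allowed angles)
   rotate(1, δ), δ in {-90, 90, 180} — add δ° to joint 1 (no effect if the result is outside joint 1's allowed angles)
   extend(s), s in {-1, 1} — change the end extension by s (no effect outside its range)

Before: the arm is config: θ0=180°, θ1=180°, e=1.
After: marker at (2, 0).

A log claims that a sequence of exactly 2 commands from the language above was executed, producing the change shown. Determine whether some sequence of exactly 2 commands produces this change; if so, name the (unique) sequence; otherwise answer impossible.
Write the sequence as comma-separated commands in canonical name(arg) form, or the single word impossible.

start: config: θ0=180°, θ1=180°, e=1
[1] after extend(1): config: θ0=180°, θ1=180°, e=2
[2] after extend(1): config: θ0=180°, θ1=180°, e=3
no other 2-command option fits: unique.

extend(1), extend(1)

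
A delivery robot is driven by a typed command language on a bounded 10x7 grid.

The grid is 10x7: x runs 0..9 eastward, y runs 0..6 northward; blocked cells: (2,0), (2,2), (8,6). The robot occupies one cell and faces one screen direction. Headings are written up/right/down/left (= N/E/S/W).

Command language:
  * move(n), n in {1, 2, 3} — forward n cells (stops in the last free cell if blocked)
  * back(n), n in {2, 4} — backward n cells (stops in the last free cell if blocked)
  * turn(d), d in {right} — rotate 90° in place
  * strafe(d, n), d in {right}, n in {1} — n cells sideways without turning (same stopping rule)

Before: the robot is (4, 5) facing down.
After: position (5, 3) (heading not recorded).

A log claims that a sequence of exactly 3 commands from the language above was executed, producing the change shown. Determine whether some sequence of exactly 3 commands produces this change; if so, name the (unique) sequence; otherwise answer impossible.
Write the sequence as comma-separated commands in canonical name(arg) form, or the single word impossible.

impossible

every 3-command combo misses the target.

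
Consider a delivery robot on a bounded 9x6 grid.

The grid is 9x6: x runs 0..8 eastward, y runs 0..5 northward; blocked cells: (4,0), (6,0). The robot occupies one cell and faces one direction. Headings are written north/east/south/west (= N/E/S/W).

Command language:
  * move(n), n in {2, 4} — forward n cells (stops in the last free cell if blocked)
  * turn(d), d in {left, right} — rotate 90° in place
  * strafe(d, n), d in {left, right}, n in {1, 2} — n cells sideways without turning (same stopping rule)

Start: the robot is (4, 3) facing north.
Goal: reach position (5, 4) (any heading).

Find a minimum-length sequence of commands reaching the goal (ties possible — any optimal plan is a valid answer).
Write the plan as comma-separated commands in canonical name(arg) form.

begin: (4, 3) facing north
step 1 (strafe(right, 1)): (5, 3) facing north
step 2 (turn(right)): (5, 3) facing east
step 3 (strafe(left, 1)): (5, 4) facing east
shorter routes all fall short; 3 is best.

strafe(right, 1), turn(right), strafe(left, 1)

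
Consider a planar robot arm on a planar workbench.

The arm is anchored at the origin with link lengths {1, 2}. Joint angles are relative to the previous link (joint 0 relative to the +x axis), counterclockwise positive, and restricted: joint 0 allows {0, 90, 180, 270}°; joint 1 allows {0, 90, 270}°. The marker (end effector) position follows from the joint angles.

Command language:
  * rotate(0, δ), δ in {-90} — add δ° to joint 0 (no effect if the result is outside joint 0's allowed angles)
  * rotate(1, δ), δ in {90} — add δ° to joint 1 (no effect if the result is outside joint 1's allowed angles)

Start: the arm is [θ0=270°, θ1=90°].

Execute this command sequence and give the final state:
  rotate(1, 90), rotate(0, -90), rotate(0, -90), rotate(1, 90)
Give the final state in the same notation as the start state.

[θ0=90°, θ1=90°]

start: [θ0=270°, θ1=90°]
step 1 (rotate(1, 90)): [θ0=270°, θ1=90°]
step 2 (rotate(0, -90)): [θ0=180°, θ1=90°]
step 3 (rotate(0, -90)): [θ0=90°, θ1=90°]
step 4 (rotate(1, 90)): [θ0=90°, θ1=90°]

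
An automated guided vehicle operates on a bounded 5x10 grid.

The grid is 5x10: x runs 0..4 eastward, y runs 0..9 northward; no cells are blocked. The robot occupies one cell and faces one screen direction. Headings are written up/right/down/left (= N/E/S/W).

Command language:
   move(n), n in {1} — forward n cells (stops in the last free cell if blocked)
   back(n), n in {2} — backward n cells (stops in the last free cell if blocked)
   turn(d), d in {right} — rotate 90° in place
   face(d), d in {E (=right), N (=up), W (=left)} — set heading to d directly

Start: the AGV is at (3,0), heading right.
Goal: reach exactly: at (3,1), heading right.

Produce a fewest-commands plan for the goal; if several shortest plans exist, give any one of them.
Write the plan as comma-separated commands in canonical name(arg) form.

start: at (3,0), heading right
step 1 (face(N)): at (3,0), heading up
step 2 (move(1)): at (3,1), heading up
step 3 (turn(right)): at (3,1), heading right
no 2-step plan works, so 3 is optimal.

face(N), move(1), turn(right)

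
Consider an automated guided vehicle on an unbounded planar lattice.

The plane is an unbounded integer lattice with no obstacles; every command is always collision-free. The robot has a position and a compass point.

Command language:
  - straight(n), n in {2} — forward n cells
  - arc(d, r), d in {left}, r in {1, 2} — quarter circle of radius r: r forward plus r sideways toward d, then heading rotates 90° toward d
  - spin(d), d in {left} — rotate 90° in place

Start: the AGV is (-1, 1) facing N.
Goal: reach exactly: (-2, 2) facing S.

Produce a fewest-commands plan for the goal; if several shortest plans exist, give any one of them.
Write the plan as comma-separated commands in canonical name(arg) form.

arc(left, 1), spin(left)

initial: (-1, 1) facing N
t=1 arc(left, 1) ⇒ (-2, 2) facing W
t=2 spin(left) ⇒ (-2, 2) facing S
minimal: 2 command(s), checked below 2.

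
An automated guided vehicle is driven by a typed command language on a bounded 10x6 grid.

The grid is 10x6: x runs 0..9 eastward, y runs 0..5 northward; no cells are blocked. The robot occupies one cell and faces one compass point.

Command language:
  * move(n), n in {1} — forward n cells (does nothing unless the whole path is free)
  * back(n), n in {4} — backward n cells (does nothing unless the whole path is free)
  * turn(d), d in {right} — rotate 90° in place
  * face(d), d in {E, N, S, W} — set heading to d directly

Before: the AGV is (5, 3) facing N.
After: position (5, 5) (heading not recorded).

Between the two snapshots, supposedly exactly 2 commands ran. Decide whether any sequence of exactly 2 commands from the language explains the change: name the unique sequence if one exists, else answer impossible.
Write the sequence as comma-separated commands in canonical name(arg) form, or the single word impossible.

move(1), move(1)

begin: (5, 3) facing N
step 1 (move(1)): (5, 4) facing N
step 2 (move(1)): (5, 5) facing N
no rival 2-sequence matches.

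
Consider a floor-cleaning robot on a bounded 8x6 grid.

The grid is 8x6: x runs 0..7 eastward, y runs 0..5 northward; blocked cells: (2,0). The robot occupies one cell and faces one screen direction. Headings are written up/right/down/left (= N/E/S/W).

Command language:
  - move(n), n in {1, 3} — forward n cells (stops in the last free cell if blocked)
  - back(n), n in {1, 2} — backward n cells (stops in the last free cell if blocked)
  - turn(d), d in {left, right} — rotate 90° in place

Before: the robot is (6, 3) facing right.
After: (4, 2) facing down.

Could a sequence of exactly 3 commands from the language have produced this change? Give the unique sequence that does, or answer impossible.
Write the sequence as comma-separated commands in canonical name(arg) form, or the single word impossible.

back(2), turn(right), move(1)

key: running move(1) before back(2) would end elsewhere — order is forced
from: (6, 3) facing right
[1] after back(2): (4, 3) facing right
[2] after turn(right): (4, 3) facing down
[3] after move(1): (4, 2) facing down
uniquely the one of 216 3-step routes that fits.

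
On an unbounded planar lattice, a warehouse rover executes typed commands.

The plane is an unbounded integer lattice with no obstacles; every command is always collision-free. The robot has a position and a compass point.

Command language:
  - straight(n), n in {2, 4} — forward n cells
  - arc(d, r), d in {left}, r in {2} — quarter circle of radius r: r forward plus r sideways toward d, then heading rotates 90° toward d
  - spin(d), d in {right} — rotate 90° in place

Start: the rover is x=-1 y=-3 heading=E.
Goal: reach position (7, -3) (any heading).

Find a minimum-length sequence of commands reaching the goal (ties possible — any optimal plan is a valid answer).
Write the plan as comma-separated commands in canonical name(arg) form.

initial: x=-1 y=-3 heading=E
[1] after straight(4): x=3 y=-3 heading=E
[2] after straight(4): x=7 y=-3 heading=E
shorter routes all fall short; 2 is best.

straight(4), straight(4)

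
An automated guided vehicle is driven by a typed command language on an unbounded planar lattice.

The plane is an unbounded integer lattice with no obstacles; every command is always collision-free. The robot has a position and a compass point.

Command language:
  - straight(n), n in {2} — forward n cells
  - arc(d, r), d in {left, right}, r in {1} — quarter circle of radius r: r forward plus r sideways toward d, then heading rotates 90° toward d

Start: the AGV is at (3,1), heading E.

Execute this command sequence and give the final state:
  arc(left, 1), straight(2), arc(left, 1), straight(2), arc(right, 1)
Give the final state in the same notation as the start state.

at (0,6), heading N

from: at (3,1), heading E
t=1 arc(left, 1) ⇒ at (4,2), heading N
t=2 straight(2) ⇒ at (4,4), heading N
t=3 arc(left, 1) ⇒ at (3,5), heading W
t=4 straight(2) ⇒ at (1,5), heading W
t=5 arc(right, 1) ⇒ at (0,6), heading N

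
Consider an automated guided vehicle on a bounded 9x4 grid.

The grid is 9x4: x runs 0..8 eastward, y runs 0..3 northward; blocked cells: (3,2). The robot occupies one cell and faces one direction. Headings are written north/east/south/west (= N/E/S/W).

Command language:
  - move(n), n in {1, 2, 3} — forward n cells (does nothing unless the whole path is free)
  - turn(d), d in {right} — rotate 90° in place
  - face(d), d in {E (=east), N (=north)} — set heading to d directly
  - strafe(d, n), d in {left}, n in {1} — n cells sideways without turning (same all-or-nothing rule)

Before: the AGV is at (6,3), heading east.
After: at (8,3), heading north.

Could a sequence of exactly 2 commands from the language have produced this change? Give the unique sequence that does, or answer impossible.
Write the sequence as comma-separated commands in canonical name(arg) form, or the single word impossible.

key: position moved to (8,3) AND the heading swung to N — translation plus rotation needed
initial: at (6,3), heading east
1. move(2) → at (8,3), heading east
2. face(N) → at (8,3), heading north
no rival 2-sequence matches.

move(2), face(N)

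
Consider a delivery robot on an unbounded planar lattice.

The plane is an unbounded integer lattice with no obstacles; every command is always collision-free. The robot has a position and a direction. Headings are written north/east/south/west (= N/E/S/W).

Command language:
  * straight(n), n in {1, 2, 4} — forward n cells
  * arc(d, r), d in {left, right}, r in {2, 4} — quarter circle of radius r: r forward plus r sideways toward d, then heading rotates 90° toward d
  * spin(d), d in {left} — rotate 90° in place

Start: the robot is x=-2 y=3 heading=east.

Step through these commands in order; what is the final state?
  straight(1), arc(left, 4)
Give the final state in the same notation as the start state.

x=3 y=7 heading=north

from: x=-2 y=3 heading=east
[1] after straight(1): x=-1 y=3 heading=east
[2] after arc(left, 4): x=3 y=7 heading=north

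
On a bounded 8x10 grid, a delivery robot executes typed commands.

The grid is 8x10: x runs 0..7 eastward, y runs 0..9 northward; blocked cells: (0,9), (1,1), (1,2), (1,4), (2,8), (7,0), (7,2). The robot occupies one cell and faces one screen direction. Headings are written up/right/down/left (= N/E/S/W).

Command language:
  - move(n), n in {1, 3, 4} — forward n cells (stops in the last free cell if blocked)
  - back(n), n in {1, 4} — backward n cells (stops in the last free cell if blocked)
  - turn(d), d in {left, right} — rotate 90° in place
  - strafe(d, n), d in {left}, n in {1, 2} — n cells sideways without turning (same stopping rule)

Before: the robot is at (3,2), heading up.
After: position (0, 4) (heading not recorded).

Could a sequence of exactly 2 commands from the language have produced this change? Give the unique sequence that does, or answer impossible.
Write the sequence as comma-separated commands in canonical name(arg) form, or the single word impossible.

impossible

checked all 2-command options: none fits.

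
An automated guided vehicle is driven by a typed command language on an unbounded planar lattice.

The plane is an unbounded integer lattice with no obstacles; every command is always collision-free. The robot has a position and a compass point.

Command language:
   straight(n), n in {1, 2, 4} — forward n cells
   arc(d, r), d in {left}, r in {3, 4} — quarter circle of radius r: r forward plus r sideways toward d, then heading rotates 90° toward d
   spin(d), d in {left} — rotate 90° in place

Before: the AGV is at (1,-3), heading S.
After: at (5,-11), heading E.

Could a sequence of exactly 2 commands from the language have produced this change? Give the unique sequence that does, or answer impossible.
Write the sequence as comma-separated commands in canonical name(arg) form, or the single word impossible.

key: order matters: swapping straight(4) and arc(left, 4) lands elsewhere
from: at (1,-3), heading S
step 1 (straight(4)): at (1,-7), heading S
step 2 (arc(left, 4)): at (5,-11), heading E
no other 2-command option fits: unique.

straight(4), arc(left, 4)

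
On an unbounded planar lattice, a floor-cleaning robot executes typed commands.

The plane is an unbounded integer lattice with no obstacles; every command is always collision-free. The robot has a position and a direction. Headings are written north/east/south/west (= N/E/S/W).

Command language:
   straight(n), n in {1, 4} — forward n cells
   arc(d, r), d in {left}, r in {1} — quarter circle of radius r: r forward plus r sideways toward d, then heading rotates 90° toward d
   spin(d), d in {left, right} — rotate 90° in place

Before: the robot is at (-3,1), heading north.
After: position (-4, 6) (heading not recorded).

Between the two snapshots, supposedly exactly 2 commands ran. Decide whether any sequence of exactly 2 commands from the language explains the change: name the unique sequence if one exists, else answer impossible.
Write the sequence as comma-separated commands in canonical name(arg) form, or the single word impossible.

key: running arc(left, 1) before straight(4) would end elsewhere — order is forced
initial: at (-3,1), heading north
1. straight(4) → at (-3,5), heading north
2. arc(left, 1) → at (-4,6), heading west
all 25 alternatives checked — unique.

straight(4), arc(left, 1)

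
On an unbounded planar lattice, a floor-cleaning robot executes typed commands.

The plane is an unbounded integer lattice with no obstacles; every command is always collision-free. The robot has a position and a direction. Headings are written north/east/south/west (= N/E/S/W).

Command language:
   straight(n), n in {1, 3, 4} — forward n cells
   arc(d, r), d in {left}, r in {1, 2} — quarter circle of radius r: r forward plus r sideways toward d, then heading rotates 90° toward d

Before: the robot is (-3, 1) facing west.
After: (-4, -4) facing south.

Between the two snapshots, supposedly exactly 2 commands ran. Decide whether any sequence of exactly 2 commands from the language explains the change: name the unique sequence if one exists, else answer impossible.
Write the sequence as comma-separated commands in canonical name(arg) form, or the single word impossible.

key: cell and facing (now S) both changed — the 2 commands mix motion and turning
begin: (-3, 1) facing west
1. arc(left, 1) → (-4, 0) facing south
2. straight(4) → (-4, -4) facing south
all 25 alternatives checked — unique.

arc(left, 1), straight(4)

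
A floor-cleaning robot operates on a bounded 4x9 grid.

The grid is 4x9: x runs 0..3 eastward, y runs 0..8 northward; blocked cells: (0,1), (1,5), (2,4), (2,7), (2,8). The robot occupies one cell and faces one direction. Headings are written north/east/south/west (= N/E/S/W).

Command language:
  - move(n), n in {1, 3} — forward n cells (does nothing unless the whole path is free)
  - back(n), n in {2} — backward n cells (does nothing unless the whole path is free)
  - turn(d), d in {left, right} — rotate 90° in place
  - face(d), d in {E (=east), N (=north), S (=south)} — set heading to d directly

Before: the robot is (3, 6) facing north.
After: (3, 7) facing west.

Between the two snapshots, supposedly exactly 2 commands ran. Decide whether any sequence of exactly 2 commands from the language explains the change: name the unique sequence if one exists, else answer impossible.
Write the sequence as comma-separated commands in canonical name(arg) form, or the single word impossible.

move(1), turn(left)

key: order matters: swapping move(1) and turn(left) lands elsewhere
from: (3, 6) facing north
step 1 (move(1)): (3, 7) facing north
step 2 (turn(left)): (3, 7) facing west
no other 2-command option fits: unique.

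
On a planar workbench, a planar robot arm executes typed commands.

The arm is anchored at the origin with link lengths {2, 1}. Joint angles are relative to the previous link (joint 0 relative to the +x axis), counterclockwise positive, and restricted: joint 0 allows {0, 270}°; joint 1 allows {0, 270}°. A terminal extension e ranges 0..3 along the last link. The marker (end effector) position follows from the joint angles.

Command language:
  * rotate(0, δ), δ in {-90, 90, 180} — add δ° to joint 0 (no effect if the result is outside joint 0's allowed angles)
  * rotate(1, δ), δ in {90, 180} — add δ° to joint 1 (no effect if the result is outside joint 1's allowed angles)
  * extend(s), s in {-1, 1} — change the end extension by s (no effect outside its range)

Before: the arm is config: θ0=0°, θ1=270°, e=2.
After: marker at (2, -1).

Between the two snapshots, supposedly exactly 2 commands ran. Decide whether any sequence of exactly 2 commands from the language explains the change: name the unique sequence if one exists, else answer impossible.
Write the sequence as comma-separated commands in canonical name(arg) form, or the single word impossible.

extend(-1), extend(-1)

start: config: θ0=0°, θ1=270°, e=2
[1] after extend(-1): config: θ0=0°, θ1=270°, e=1
[2] after extend(-1): config: θ0=0°, θ1=270°, e=0
no rival 2-sequence matches.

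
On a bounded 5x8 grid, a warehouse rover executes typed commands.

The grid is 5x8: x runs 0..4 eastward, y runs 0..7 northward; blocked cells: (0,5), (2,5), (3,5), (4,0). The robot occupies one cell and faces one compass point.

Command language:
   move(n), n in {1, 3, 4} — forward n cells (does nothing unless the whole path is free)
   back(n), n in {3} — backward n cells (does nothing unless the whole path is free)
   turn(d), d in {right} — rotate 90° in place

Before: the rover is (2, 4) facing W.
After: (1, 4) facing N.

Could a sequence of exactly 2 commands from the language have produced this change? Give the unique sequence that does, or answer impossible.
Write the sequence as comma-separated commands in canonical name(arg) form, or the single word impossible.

key: order matters: swapping move(1) and turn(right) lands elsewhere
begin: (2, 4) facing W
t=1 move(1) ⇒ (1, 4) facing W
t=2 turn(right) ⇒ (1, 4) facing N
uniquely the one of 25 2-step routes that fits.

move(1), turn(right)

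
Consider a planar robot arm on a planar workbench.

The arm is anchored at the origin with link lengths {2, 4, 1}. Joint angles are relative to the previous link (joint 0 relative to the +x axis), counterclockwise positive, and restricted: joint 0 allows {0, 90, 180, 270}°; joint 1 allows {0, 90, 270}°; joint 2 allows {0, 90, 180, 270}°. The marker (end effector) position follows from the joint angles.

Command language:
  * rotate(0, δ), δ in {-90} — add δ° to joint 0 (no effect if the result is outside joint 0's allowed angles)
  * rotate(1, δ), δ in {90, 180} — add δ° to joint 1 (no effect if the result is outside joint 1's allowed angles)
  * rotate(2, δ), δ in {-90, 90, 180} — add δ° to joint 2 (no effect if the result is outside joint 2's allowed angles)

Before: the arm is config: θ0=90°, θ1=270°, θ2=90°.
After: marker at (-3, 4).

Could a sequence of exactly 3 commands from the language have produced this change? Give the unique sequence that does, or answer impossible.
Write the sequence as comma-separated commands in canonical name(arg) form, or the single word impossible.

t0: config: θ0=90°, θ1=270°, θ2=90°
t=1 rotate(0, -90) ⇒ config: θ0=0°, θ1=270°, θ2=90°
t=2 rotate(0, -90) ⇒ config: θ0=270°, θ1=270°, θ2=90°
t=3 rotate(0, -90) ⇒ config: θ0=180°, θ1=270°, θ2=90°
no other 3-command option fits: unique.

rotate(0, -90), rotate(0, -90), rotate(0, -90)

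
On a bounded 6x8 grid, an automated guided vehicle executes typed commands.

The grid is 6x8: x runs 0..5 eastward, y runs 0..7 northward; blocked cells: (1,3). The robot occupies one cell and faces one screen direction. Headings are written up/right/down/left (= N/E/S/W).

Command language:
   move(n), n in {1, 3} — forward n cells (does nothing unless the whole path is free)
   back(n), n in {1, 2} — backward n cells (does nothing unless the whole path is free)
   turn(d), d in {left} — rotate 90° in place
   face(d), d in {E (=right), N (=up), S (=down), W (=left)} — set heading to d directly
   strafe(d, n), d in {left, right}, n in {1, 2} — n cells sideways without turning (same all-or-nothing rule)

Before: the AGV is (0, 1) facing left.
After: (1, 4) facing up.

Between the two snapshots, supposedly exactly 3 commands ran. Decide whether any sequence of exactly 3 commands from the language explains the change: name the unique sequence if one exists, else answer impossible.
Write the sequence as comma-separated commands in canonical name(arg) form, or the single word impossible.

key: cell and facing (now N) both changed — the 3 commands mix motion and turning
t0: (0, 1) facing left
t=1 face(N) ⇒ (0, 1) facing up
t=2 move(3) ⇒ (0, 4) facing up
t=3 strafe(right, 1) ⇒ (1, 4) facing up
uniquely the one of 2197 3-step routes that fits.

face(N), move(3), strafe(right, 1)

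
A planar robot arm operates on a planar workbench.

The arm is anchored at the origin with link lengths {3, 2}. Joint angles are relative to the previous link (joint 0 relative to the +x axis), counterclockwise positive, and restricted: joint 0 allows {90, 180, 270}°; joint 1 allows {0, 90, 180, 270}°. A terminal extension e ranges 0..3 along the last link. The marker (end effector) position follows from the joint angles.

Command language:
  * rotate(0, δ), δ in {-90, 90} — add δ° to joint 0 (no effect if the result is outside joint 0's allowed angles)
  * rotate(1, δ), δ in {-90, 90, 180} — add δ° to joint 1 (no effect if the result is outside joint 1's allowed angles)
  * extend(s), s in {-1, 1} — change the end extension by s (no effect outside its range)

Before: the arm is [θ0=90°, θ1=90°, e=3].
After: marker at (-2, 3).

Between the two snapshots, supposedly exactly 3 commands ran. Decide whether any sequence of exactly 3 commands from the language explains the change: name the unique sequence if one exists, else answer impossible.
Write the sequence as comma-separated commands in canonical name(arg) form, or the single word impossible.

extend(-1), extend(-1), extend(-1)

from: [θ0=90°, θ1=90°, e=3]
1. extend(-1) → [θ0=90°, θ1=90°, e=2]
2. extend(-1) → [θ0=90°, θ1=90°, e=1]
3. extend(-1) → [θ0=90°, θ1=90°, e=0]
no other 3-command option fits: unique.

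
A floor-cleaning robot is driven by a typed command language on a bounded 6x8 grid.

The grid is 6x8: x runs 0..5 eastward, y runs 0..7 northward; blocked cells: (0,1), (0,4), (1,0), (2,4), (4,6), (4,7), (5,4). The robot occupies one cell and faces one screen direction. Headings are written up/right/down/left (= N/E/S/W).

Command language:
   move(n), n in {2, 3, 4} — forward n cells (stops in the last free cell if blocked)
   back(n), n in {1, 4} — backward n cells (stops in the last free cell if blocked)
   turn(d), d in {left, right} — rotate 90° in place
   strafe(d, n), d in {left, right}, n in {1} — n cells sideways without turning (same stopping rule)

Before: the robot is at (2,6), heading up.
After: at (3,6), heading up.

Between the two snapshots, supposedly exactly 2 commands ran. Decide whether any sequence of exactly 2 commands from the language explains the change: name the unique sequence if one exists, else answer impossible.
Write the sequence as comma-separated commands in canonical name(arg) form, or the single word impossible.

key: the second strafe(right, 1) is stopped early by the blocked cell at (4,6)
begin: at (2,6), heading up
step 1 (strafe(right, 1)): at (3,6), heading up
step 2 (strafe(right, 1)): at (3,6), heading up
no other 2-command option fits: unique.

strafe(right, 1), strafe(right, 1)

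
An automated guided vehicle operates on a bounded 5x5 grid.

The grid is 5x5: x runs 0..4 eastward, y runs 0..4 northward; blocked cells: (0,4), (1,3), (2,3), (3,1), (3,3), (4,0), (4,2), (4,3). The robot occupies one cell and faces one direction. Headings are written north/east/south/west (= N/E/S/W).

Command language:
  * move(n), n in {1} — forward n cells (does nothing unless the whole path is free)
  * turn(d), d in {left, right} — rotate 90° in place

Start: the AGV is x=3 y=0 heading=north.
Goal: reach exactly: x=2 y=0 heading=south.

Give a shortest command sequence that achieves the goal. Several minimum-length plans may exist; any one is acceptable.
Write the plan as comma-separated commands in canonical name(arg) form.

turn(left), move(1), turn(left)

start: x=3 y=0 heading=north
step 1 (turn(left)): x=3 y=0 heading=west
step 2 (move(1)): x=2 y=0 heading=west
step 3 (turn(left)): x=2 y=0 heading=south
nothing shorter than 3 reaches the goal.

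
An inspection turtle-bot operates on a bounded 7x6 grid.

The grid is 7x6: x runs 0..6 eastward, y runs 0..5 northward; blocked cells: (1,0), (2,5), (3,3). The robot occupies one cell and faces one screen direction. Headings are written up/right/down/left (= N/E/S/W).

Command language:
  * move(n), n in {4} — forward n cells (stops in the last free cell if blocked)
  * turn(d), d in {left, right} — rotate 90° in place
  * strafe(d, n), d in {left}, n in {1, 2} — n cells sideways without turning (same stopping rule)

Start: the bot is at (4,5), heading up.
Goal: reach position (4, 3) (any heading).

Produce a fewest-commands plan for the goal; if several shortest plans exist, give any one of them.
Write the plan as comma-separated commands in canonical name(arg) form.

t0: at (4,5), heading up
t=1 turn(left) ⇒ at (4,5), heading left
t=2 strafe(left, 2) ⇒ at (4,3), heading left
minimal: 2 command(s), checked below 2.

turn(left), strafe(left, 2)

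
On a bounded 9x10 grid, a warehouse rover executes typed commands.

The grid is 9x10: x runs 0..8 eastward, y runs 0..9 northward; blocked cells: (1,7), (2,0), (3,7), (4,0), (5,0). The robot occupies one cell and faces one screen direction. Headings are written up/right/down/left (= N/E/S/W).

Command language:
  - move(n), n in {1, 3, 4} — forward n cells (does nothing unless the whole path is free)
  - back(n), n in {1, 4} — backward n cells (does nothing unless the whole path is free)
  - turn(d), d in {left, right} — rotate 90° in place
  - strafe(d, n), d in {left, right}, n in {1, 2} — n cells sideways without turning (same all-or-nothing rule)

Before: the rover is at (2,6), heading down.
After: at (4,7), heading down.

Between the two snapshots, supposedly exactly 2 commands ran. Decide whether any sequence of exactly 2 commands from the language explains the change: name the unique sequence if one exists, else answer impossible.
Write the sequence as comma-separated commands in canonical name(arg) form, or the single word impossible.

strafe(left, 2), back(1)

key: running back(1) before strafe(left, 2) would end elsewhere — order is forced
from: at (2,6), heading down
[1] after strafe(left, 2): at (4,6), heading down
[2] after back(1): at (4,7), heading down
no other 2-command option fits: unique.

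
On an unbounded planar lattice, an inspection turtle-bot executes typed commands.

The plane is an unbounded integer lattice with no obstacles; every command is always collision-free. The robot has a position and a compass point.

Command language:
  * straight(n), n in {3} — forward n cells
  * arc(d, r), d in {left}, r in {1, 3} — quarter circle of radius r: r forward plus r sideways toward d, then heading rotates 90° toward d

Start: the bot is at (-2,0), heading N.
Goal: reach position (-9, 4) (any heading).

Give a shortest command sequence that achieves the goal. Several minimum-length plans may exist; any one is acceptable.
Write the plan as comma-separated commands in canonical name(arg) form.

straight(3), arc(left, 1), straight(3), straight(3)

start: at (-2,0), heading N
[1] after straight(3): at (-2,3), heading N
[2] after arc(left, 1): at (-3,4), heading W
[3] after straight(3): at (-6,4), heading W
[4] after straight(3): at (-9,4), heading W
shorter routes all fall short; 4 is best.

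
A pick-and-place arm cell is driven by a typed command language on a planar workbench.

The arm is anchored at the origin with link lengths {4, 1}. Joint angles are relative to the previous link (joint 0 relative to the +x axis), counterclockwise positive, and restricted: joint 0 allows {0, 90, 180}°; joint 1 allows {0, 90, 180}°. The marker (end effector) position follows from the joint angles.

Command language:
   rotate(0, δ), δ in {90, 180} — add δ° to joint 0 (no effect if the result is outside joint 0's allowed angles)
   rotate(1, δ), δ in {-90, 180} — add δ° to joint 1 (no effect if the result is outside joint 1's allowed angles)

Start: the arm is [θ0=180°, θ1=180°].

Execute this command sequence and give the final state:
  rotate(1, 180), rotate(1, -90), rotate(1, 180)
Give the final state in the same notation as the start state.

[θ0=180°, θ1=180°]

initial: [θ0=180°, θ1=180°]
1. rotate(1, 180) → [θ0=180°, θ1=0°]
2. rotate(1, -90) → [θ0=180°, θ1=0°]
3. rotate(1, 180) → [θ0=180°, θ1=180°]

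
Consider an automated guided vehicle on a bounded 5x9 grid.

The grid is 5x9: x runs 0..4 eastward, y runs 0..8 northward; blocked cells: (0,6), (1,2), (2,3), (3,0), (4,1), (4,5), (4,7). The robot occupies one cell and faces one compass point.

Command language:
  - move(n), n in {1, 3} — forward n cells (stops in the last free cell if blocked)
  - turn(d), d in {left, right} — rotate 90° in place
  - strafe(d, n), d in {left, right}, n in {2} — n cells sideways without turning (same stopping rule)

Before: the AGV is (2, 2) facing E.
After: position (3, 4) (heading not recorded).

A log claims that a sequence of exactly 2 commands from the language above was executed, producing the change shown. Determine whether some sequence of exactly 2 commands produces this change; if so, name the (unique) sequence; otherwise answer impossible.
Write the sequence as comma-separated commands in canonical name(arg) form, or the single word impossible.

key: order matters: swapping move(1) and strafe(left, 2) lands elsewhere
t0: (2, 2) facing E
step 1 (move(1)): (3, 2) facing E
step 2 (strafe(left, 2)): (3, 4) facing E
all 36 alternatives checked — unique.

move(1), strafe(left, 2)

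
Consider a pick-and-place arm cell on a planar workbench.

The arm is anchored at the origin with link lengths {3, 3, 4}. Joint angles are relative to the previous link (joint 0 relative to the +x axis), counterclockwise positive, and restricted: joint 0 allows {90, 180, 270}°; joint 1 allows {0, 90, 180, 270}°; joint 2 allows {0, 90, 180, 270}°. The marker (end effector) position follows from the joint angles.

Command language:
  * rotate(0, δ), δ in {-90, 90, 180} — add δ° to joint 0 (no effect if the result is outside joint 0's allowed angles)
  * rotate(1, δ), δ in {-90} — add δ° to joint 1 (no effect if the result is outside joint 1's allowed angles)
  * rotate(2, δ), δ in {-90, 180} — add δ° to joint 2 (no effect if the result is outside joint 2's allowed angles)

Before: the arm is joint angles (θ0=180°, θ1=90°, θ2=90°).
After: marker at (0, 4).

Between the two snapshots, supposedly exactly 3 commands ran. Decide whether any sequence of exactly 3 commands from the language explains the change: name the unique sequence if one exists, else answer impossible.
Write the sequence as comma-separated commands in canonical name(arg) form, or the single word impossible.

rotate(1, -90), rotate(1, -90), rotate(1, -90)

start: joint angles (θ0=180°, θ1=90°, θ2=90°)
[1] after rotate(1, -90): joint angles (θ0=180°, θ1=0°, θ2=90°)
[2] after rotate(1, -90): joint angles (θ0=180°, θ1=270°, θ2=90°)
[3] after rotate(1, -90): joint angles (θ0=180°, θ1=180°, θ2=90°)
no other 3-command option fits: unique.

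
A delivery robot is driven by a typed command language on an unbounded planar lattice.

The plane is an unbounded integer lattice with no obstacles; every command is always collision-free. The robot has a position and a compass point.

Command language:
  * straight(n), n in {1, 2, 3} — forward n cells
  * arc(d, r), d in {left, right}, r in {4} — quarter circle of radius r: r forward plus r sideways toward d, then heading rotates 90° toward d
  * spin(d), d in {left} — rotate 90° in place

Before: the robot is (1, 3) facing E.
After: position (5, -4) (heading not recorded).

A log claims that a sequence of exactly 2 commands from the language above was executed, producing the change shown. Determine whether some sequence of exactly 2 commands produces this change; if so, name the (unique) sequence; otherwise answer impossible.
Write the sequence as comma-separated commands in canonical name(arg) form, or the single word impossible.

key: running straight(3) before arc(right, 4) would end elsewhere — order is forced
from: (1, 3) facing E
1. arc(right, 4) → (5, -1) facing S
2. straight(3) → (5, -4) facing S
no other 2-command option fits: unique.

arc(right, 4), straight(3)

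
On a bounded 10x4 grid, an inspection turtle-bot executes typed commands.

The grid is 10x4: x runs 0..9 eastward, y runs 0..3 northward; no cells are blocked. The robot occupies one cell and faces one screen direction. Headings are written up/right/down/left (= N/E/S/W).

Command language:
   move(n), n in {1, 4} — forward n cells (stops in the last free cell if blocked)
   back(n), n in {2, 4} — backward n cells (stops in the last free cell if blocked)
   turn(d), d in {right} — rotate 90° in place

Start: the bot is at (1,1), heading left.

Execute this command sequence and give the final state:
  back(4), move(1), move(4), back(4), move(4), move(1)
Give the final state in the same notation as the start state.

begin: at (1,1), heading left
1. back(4) → at (5,1), heading left
2. move(1) → at (4,1), heading left
3. move(4) → at (0,1), heading left
4. back(4) → at (4,1), heading left
5. move(4) → at (0,1), heading left
6. move(1) → at (0,1), heading left

at (0,1), heading left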